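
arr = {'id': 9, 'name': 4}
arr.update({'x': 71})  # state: {'id': 9, 'name': 4, 'x': 71}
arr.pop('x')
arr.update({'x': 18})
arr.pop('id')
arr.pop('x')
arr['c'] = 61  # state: {'name': 4, 'c': 61}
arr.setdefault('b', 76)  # 76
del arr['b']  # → {'name': 4, 'c': 61}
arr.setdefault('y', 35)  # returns 35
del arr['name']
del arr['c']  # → {'y': 35}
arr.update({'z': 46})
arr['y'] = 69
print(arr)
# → {'y': 69, 'z': 46}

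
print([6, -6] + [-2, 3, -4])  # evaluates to [6, -6, -2, 3, -4]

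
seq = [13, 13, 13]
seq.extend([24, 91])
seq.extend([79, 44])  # [13, 13, 13, 24, 91, 79, 44]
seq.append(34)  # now [13, 13, 13, 24, 91, 79, 44, 34]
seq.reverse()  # [34, 44, 79, 91, 24, 13, 13, 13]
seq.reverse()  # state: [13, 13, 13, 24, 91, 79, 44, 34]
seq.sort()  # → [13, 13, 13, 24, 34, 44, 79, 91]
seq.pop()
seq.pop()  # 79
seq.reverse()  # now [44, 34, 24, 13, 13, 13]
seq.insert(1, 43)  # [44, 43, 34, 24, 13, 13, 13]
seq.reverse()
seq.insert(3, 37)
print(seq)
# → [13, 13, 13, 37, 24, 34, 43, 44]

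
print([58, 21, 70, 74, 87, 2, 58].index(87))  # 4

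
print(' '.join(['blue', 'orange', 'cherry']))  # blue orange cherry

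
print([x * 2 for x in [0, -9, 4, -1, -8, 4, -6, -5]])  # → [0, -18, 8, -2, -16, 8, -12, -10]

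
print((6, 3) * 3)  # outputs (6, 3, 6, 3, 6, 3)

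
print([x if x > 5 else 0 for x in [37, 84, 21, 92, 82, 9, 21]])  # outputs [37, 84, 21, 92, 82, 9, 21]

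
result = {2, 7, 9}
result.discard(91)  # {2, 7, 9}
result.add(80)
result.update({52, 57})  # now {2, 7, 9, 52, 57, 80}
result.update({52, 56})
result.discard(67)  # {2, 7, 9, 52, 56, 57, 80}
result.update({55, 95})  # {2, 7, 9, 52, 55, 56, 57, 80, 95}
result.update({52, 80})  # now {2, 7, 9, 52, 55, 56, 57, 80, 95}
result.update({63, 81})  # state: {2, 7, 9, 52, 55, 56, 57, 63, 80, 81, 95}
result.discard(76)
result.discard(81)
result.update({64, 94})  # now {2, 7, 9, 52, 55, 56, 57, 63, 64, 80, 94, 95}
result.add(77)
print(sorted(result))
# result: [2, 7, 9, 52, 55, 56, 57, 63, 64, 77, 80, 94, 95]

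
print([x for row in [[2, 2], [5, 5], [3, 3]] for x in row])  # [2, 2, 5, 5, 3, 3]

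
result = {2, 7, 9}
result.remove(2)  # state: {7, 9}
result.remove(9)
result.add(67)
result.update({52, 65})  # {7, 52, 65, 67}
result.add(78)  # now {7, 52, 65, 67, 78}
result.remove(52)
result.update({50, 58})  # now {7, 50, 58, 65, 67, 78}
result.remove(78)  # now {7, 50, 58, 65, 67}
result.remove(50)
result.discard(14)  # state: {7, 58, 65, 67}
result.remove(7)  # {58, 65, 67}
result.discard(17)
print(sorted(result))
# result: [58, 65, 67]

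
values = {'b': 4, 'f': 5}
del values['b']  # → {'f': 5}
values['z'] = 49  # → {'f': 5, 'z': 49}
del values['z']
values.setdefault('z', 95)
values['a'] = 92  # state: {'f': 5, 'z': 95, 'a': 92}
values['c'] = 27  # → {'f': 5, 'z': 95, 'a': 92, 'c': 27}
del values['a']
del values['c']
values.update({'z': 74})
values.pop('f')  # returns 5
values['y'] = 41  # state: {'z': 74, 'y': 41}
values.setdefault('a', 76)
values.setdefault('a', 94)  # 76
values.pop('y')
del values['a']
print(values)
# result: {'z': 74}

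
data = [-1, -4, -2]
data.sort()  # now [-4, -2, -1]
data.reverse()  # [-1, -2, -4]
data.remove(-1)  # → [-2, -4]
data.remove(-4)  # [-2]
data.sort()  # [-2]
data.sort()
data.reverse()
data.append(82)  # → [-2, 82]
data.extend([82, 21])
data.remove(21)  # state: [-2, 82, 82]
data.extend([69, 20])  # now [-2, 82, 82, 69, 20]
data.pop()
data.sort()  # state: [-2, 69, 82, 82]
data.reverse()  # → [82, 82, 69, -2]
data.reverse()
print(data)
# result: [-2, 69, 82, 82]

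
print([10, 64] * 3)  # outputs [10, 64, 10, 64, 10, 64]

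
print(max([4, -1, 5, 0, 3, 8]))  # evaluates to 8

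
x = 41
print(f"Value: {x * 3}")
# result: Value: 123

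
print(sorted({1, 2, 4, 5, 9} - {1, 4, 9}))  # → [2, 5]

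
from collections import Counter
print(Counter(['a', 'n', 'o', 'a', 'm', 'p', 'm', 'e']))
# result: Counter({'a': 2, 'm': 2, 'n': 1, 'o': 1, 'p': 1, 'e': 1})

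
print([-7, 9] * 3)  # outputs [-7, 9, -7, 9, -7, 9]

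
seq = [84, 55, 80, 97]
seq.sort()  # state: [55, 80, 84, 97]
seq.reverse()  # [97, 84, 80, 55]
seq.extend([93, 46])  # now [97, 84, 80, 55, 93, 46]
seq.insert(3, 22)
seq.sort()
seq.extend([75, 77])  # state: [22, 46, 55, 80, 84, 93, 97, 75, 77]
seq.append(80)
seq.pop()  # 80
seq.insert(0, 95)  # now [95, 22, 46, 55, 80, 84, 93, 97, 75, 77]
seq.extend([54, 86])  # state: [95, 22, 46, 55, 80, 84, 93, 97, 75, 77, 54, 86]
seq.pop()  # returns 86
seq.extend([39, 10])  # [95, 22, 46, 55, 80, 84, 93, 97, 75, 77, 54, 39, 10]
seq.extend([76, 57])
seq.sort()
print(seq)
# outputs [10, 22, 39, 46, 54, 55, 57, 75, 76, 77, 80, 84, 93, 95, 97]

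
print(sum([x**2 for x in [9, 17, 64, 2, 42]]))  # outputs 6234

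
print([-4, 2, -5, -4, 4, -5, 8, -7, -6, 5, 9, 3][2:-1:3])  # [-5, -5, -6]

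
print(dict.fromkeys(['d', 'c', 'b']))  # {'d': None, 'c': None, 'b': None}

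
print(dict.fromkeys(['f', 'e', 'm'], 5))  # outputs {'f': 5, 'e': 5, 'm': 5}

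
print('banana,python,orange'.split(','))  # ['banana', 'python', 'orange']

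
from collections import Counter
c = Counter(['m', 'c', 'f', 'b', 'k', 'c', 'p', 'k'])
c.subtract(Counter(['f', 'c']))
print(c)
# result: Counter({'k': 2, 'm': 1, 'c': 1, 'b': 1, 'p': 1, 'f': 0})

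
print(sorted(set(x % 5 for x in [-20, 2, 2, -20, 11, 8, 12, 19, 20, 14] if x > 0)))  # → [0, 1, 2, 3, 4]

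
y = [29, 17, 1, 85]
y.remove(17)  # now [29, 1, 85]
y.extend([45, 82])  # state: [29, 1, 85, 45, 82]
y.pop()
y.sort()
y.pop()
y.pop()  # 45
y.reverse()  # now [29, 1]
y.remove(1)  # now [29]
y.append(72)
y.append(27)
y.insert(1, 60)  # [29, 60, 72, 27]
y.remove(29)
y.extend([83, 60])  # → [60, 72, 27, 83, 60]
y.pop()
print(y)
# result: [60, 72, 27, 83]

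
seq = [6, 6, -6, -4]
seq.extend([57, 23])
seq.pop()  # 23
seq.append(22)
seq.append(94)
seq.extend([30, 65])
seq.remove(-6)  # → [6, 6, -4, 57, 22, 94, 30, 65]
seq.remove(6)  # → [6, -4, 57, 22, 94, 30, 65]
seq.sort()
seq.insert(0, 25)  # [25, -4, 6, 22, 30, 57, 65, 94]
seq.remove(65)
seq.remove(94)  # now [25, -4, 6, 22, 30, 57]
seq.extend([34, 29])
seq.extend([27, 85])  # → [25, -4, 6, 22, 30, 57, 34, 29, 27, 85]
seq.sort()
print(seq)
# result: [-4, 6, 22, 25, 27, 29, 30, 34, 57, 85]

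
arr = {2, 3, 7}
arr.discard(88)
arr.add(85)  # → {2, 3, 7, 85}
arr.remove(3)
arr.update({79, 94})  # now {2, 7, 79, 85, 94}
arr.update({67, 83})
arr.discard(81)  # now {2, 7, 67, 79, 83, 85, 94}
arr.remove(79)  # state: {2, 7, 67, 83, 85, 94}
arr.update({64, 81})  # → {2, 7, 64, 67, 81, 83, 85, 94}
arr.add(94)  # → {2, 7, 64, 67, 81, 83, 85, 94}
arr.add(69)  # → {2, 7, 64, 67, 69, 81, 83, 85, 94}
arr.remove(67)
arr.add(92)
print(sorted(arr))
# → [2, 7, 64, 69, 81, 83, 85, 92, 94]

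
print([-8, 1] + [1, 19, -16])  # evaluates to [-8, 1, 1, 19, -16]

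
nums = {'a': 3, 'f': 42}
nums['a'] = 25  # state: {'a': 25, 'f': 42}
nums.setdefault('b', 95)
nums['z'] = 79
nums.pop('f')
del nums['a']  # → {'b': 95, 'z': 79}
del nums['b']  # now {'z': 79}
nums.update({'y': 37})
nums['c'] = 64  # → {'z': 79, 'y': 37, 'c': 64}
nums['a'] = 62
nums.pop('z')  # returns 79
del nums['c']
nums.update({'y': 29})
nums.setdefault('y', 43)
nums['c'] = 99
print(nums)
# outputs {'y': 29, 'a': 62, 'c': 99}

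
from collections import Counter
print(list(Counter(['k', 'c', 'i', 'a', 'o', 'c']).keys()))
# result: ['k', 'c', 'i', 'a', 'o']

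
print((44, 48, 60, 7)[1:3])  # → (48, 60)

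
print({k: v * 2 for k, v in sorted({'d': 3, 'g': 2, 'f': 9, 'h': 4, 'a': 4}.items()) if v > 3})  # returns {'a': 8, 'f': 18, 'h': 8}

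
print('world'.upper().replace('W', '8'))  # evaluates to 8ORLD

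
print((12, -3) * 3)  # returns (12, -3, 12, -3, 12, -3)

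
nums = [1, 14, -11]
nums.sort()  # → [-11, 1, 14]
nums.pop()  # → 14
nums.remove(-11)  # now [1]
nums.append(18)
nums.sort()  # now [1, 18]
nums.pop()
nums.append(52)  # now [1, 52]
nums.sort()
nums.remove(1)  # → [52]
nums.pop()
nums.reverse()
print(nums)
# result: []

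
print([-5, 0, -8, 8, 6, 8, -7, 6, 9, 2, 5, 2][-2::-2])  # [5, 9, -7, 6, -8, -5]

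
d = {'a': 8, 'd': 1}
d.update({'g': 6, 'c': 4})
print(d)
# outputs {'a': 8, 'd': 1, 'g': 6, 'c': 4}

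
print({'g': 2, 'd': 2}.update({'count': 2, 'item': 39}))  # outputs None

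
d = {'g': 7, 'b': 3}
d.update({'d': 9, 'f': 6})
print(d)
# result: {'g': 7, 'b': 3, 'd': 9, 'f': 6}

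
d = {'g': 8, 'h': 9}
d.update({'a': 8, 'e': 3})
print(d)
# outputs {'g': 8, 'h': 9, 'a': 8, 'e': 3}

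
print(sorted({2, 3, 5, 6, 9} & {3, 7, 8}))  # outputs [3]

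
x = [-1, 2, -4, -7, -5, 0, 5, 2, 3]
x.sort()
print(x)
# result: [-7, -5, -4, -1, 0, 2, 2, 3, 5]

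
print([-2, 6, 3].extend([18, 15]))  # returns None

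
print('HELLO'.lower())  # hello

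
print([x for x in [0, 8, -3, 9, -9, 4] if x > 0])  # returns [8, 9, 4]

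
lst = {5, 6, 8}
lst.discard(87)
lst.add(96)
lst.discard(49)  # {5, 6, 8, 96}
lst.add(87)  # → {5, 6, 8, 87, 96}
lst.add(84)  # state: {5, 6, 8, 84, 87, 96}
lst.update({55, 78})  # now {5, 6, 8, 55, 78, 84, 87, 96}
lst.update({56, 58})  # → {5, 6, 8, 55, 56, 58, 78, 84, 87, 96}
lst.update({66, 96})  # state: {5, 6, 8, 55, 56, 58, 66, 78, 84, 87, 96}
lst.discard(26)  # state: {5, 6, 8, 55, 56, 58, 66, 78, 84, 87, 96}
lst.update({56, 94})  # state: {5, 6, 8, 55, 56, 58, 66, 78, 84, 87, 94, 96}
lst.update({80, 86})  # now {5, 6, 8, 55, 56, 58, 66, 78, 80, 84, 86, 87, 94, 96}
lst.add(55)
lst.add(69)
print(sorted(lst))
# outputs [5, 6, 8, 55, 56, 58, 66, 69, 78, 80, 84, 86, 87, 94, 96]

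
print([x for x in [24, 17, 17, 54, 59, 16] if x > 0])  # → [24, 17, 17, 54, 59, 16]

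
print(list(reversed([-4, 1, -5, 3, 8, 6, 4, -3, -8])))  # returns [-8, -3, 4, 6, 8, 3, -5, 1, -4]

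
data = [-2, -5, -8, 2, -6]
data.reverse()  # [-6, 2, -8, -5, -2]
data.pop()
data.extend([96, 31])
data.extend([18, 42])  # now [-6, 2, -8, -5, 96, 31, 18, 42]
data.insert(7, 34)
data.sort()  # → [-8, -6, -5, 2, 18, 31, 34, 42, 96]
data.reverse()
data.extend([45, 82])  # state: [96, 42, 34, 31, 18, 2, -5, -6, -8, 45, 82]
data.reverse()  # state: [82, 45, -8, -6, -5, 2, 18, 31, 34, 42, 96]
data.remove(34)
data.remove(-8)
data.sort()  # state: [-6, -5, 2, 18, 31, 42, 45, 82, 96]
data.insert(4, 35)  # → [-6, -5, 2, 18, 35, 31, 42, 45, 82, 96]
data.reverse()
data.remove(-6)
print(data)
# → [96, 82, 45, 42, 31, 35, 18, 2, -5]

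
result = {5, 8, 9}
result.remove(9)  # {5, 8}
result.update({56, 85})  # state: {5, 8, 56, 85}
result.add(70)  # {5, 8, 56, 70, 85}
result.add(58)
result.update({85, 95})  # {5, 8, 56, 58, 70, 85, 95}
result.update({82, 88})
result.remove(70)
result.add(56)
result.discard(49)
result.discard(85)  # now {5, 8, 56, 58, 82, 88, 95}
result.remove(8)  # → {5, 56, 58, 82, 88, 95}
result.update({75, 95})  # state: {5, 56, 58, 75, 82, 88, 95}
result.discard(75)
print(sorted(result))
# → [5, 56, 58, 82, 88, 95]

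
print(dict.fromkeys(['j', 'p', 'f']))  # {'j': None, 'p': None, 'f': None}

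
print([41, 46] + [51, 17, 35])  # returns [41, 46, 51, 17, 35]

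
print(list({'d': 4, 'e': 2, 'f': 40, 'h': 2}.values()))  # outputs [4, 2, 40, 2]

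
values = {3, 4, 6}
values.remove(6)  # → {3, 4}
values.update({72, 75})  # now {3, 4, 72, 75}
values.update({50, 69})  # {3, 4, 50, 69, 72, 75}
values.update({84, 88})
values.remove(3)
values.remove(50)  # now {4, 69, 72, 75, 84, 88}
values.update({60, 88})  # {4, 60, 69, 72, 75, 84, 88}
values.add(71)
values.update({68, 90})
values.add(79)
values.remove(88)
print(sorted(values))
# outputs [4, 60, 68, 69, 71, 72, 75, 79, 84, 90]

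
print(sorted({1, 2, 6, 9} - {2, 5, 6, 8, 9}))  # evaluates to [1]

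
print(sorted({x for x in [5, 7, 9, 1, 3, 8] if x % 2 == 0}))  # [8]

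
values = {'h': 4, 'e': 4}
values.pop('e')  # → 4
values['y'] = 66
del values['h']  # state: {'y': 66}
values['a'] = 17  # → {'y': 66, 'a': 17}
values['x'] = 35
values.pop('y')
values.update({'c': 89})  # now {'a': 17, 'x': 35, 'c': 89}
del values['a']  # {'x': 35, 'c': 89}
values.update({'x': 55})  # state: {'x': 55, 'c': 89}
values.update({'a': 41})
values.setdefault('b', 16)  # 16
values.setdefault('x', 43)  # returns 55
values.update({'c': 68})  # {'x': 55, 'c': 68, 'a': 41, 'b': 16}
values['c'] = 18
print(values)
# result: {'x': 55, 'c': 18, 'a': 41, 'b': 16}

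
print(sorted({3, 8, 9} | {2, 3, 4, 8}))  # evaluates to [2, 3, 4, 8, 9]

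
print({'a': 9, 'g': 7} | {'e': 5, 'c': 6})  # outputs {'a': 9, 'g': 7, 'e': 5, 'c': 6}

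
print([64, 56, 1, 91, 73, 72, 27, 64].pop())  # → 64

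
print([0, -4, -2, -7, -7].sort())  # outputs None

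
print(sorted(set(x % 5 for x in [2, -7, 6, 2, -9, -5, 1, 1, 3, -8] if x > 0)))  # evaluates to [1, 2, 3]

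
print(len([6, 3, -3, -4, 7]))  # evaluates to 5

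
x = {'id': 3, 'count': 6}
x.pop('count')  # 6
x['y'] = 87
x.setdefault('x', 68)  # 68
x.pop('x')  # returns 68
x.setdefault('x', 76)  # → 76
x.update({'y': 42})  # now {'id': 3, 'y': 42, 'x': 76}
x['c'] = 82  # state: {'id': 3, 'y': 42, 'x': 76, 'c': 82}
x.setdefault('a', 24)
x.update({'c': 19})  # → {'id': 3, 'y': 42, 'x': 76, 'c': 19, 'a': 24}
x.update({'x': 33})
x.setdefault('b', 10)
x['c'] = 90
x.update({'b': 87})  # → {'id': 3, 'y': 42, 'x': 33, 'c': 90, 'a': 24, 'b': 87}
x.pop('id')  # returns 3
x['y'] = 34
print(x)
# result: {'y': 34, 'x': 33, 'c': 90, 'a': 24, 'b': 87}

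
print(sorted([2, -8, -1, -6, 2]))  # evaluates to [-8, -6, -1, 2, 2]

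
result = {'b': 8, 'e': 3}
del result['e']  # {'b': 8}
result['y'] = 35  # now {'b': 8, 'y': 35}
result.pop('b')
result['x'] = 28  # {'y': 35, 'x': 28}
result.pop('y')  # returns 35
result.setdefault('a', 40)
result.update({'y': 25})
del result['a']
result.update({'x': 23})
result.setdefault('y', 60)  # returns 25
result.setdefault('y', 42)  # 25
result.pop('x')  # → 23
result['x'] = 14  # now {'y': 25, 'x': 14}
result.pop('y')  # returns 25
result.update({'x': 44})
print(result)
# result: {'x': 44}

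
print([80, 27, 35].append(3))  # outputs None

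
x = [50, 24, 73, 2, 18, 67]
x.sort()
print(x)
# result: [2, 18, 24, 50, 67, 73]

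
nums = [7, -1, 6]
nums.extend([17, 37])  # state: [7, -1, 6, 17, 37]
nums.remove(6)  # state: [7, -1, 17, 37]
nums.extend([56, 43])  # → [7, -1, 17, 37, 56, 43]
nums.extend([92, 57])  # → [7, -1, 17, 37, 56, 43, 92, 57]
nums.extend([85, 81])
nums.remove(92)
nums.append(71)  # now [7, -1, 17, 37, 56, 43, 57, 85, 81, 71]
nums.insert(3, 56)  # [7, -1, 17, 56, 37, 56, 43, 57, 85, 81, 71]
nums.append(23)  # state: [7, -1, 17, 56, 37, 56, 43, 57, 85, 81, 71, 23]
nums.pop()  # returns 23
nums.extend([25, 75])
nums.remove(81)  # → [7, -1, 17, 56, 37, 56, 43, 57, 85, 71, 25, 75]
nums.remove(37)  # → [7, -1, 17, 56, 56, 43, 57, 85, 71, 25, 75]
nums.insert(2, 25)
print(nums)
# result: [7, -1, 25, 17, 56, 56, 43, 57, 85, 71, 25, 75]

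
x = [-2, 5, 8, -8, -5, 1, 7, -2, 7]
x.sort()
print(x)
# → [-8, -5, -2, -2, 1, 5, 7, 7, 8]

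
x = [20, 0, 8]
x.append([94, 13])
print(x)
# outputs [20, 0, 8, [94, 13]]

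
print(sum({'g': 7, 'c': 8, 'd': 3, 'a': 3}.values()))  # 21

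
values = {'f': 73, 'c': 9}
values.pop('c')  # 9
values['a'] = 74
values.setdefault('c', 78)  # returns 78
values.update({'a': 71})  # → {'f': 73, 'a': 71, 'c': 78}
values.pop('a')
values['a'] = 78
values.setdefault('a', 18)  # 78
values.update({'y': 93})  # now {'f': 73, 'c': 78, 'a': 78, 'y': 93}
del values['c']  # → {'f': 73, 'a': 78, 'y': 93}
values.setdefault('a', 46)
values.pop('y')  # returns 93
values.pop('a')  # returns 78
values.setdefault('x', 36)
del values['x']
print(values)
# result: {'f': 73}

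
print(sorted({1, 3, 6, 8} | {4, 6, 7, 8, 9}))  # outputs [1, 3, 4, 6, 7, 8, 9]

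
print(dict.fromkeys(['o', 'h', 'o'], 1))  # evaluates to {'o': 1, 'h': 1}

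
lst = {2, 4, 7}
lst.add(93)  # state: {2, 4, 7, 93}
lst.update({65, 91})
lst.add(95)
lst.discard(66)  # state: {2, 4, 7, 65, 91, 93, 95}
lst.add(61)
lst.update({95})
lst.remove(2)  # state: {4, 7, 61, 65, 91, 93, 95}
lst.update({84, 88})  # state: {4, 7, 61, 65, 84, 88, 91, 93, 95}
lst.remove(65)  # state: {4, 7, 61, 84, 88, 91, 93, 95}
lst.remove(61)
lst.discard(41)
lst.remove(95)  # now {4, 7, 84, 88, 91, 93}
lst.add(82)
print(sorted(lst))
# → [4, 7, 82, 84, 88, 91, 93]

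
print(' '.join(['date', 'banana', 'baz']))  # date banana baz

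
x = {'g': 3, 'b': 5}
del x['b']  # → {'g': 3}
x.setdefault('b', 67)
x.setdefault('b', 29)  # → 67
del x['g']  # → {'b': 67}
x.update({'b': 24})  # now {'b': 24}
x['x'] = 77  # {'b': 24, 'x': 77}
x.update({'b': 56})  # {'b': 56, 'x': 77}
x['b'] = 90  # {'b': 90, 'x': 77}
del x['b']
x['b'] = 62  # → {'x': 77, 'b': 62}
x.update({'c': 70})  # {'x': 77, 'b': 62, 'c': 70}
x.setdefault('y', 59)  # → 59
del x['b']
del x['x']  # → {'c': 70, 'y': 59}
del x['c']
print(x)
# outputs {'y': 59}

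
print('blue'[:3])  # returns blu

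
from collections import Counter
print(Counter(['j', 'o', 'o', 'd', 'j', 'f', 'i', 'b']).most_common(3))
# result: [('j', 2), ('o', 2), ('d', 1)]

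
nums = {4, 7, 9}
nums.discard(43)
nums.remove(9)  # {4, 7}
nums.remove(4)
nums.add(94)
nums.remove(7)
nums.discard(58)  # {94}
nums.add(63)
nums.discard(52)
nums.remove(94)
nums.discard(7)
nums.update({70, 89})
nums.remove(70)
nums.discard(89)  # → {63}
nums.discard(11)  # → {63}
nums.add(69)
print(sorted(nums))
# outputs [63, 69]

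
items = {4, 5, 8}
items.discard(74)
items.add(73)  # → {4, 5, 8, 73}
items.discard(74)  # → {4, 5, 8, 73}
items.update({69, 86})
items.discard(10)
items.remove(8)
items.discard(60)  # {4, 5, 69, 73, 86}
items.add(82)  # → {4, 5, 69, 73, 82, 86}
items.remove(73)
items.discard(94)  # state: {4, 5, 69, 82, 86}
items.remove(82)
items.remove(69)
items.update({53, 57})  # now {4, 5, 53, 57, 86}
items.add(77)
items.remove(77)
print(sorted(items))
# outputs [4, 5, 53, 57, 86]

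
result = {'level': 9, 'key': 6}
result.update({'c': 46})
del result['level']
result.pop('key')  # 6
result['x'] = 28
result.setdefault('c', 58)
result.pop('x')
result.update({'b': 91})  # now {'c': 46, 'b': 91}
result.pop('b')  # 91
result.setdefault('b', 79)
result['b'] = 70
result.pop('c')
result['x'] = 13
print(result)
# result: {'b': 70, 'x': 13}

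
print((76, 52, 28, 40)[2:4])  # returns (28, 40)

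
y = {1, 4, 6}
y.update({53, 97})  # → {1, 4, 6, 53, 97}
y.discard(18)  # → {1, 4, 6, 53, 97}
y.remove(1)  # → {4, 6, 53, 97}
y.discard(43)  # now {4, 6, 53, 97}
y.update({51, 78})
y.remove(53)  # {4, 6, 51, 78, 97}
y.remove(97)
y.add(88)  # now {4, 6, 51, 78, 88}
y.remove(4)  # {6, 51, 78, 88}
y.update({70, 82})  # {6, 51, 70, 78, 82, 88}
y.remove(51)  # {6, 70, 78, 82, 88}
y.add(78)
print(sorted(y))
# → [6, 70, 78, 82, 88]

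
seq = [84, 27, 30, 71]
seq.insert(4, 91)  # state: [84, 27, 30, 71, 91]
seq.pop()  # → 91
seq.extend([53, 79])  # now [84, 27, 30, 71, 53, 79]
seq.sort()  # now [27, 30, 53, 71, 79, 84]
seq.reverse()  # [84, 79, 71, 53, 30, 27]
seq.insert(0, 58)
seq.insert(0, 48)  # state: [48, 58, 84, 79, 71, 53, 30, 27]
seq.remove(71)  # [48, 58, 84, 79, 53, 30, 27]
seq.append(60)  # [48, 58, 84, 79, 53, 30, 27, 60]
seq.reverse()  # [60, 27, 30, 53, 79, 84, 58, 48]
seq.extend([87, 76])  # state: [60, 27, 30, 53, 79, 84, 58, 48, 87, 76]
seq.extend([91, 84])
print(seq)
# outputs [60, 27, 30, 53, 79, 84, 58, 48, 87, 76, 91, 84]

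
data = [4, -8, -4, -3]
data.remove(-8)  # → [4, -4, -3]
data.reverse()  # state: [-3, -4, 4]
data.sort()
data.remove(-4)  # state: [-3, 4]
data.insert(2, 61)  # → [-3, 4, 61]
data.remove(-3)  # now [4, 61]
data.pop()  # 61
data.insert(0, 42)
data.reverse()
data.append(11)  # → [4, 42, 11]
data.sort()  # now [4, 11, 42]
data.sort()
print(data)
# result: [4, 11, 42]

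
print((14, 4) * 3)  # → (14, 4, 14, 4, 14, 4)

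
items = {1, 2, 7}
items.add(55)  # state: {1, 2, 7, 55}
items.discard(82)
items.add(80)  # {1, 2, 7, 55, 80}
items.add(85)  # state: {1, 2, 7, 55, 80, 85}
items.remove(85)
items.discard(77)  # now {1, 2, 7, 55, 80}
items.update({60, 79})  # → {1, 2, 7, 55, 60, 79, 80}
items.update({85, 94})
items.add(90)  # {1, 2, 7, 55, 60, 79, 80, 85, 90, 94}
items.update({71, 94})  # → {1, 2, 7, 55, 60, 71, 79, 80, 85, 90, 94}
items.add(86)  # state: {1, 2, 7, 55, 60, 71, 79, 80, 85, 86, 90, 94}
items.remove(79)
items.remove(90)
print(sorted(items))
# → [1, 2, 7, 55, 60, 71, 80, 85, 86, 94]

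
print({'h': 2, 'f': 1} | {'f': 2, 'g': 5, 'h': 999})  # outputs {'h': 999, 'f': 2, 'g': 5}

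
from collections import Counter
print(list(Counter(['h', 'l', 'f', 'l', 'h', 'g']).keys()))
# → ['h', 'l', 'f', 'g']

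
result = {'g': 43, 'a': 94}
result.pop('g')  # 43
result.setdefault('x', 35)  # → 35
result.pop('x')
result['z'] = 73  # {'a': 94, 'z': 73}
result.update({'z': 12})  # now {'a': 94, 'z': 12}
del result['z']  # {'a': 94}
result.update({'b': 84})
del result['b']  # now {'a': 94}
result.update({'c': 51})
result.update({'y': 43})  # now {'a': 94, 'c': 51, 'y': 43}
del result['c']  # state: {'a': 94, 'y': 43}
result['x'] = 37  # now {'a': 94, 'y': 43, 'x': 37}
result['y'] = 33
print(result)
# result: {'a': 94, 'y': 33, 'x': 37}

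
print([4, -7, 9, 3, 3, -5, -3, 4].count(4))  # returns 2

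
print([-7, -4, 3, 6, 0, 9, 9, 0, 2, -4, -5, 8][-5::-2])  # [0, 9, 6, -4]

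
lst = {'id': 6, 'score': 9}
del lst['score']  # {'id': 6}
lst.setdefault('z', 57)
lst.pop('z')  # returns 57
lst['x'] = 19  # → {'id': 6, 'x': 19}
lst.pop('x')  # 19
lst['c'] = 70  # {'id': 6, 'c': 70}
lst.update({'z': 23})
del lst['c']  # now {'id': 6, 'z': 23}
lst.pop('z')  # 23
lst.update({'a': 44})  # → {'id': 6, 'a': 44}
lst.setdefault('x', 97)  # 97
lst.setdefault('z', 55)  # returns 55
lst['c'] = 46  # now {'id': 6, 'a': 44, 'x': 97, 'z': 55, 'c': 46}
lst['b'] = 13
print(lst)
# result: {'id': 6, 'a': 44, 'x': 97, 'z': 55, 'c': 46, 'b': 13}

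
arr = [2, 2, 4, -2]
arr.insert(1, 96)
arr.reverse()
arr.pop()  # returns 2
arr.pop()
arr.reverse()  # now [2, 4, -2]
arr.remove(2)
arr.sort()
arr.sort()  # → [-2, 4]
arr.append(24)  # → [-2, 4, 24]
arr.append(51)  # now [-2, 4, 24, 51]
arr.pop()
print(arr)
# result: [-2, 4, 24]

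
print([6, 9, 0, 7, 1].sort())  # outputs None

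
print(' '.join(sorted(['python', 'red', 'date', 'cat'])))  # cat date python red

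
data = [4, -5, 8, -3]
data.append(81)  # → [4, -5, 8, -3, 81]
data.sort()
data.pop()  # 81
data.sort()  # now [-5, -3, 4, 8]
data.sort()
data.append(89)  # [-5, -3, 4, 8, 89]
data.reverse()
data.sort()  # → [-5, -3, 4, 8, 89]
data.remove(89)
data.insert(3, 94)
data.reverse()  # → [8, 94, 4, -3, -5]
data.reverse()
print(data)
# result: [-5, -3, 4, 94, 8]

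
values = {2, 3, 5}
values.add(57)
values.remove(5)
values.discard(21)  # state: {2, 3, 57}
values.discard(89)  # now {2, 3, 57}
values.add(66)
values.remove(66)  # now {2, 3, 57}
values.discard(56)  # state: {2, 3, 57}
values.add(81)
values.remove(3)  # {2, 57, 81}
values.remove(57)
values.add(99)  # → {2, 81, 99}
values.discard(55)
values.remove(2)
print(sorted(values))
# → [81, 99]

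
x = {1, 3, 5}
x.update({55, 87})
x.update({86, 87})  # {1, 3, 5, 55, 86, 87}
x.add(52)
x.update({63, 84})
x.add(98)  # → {1, 3, 5, 52, 55, 63, 84, 86, 87, 98}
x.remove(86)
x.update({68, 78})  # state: {1, 3, 5, 52, 55, 63, 68, 78, 84, 87, 98}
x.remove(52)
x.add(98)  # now {1, 3, 5, 55, 63, 68, 78, 84, 87, 98}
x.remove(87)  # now {1, 3, 5, 55, 63, 68, 78, 84, 98}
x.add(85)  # {1, 3, 5, 55, 63, 68, 78, 84, 85, 98}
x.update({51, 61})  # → {1, 3, 5, 51, 55, 61, 63, 68, 78, 84, 85, 98}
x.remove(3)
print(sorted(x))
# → [1, 5, 51, 55, 61, 63, 68, 78, 84, 85, 98]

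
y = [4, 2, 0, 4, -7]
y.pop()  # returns -7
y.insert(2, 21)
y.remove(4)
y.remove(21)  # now [2, 0, 4]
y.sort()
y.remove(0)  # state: [2, 4]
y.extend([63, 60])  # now [2, 4, 63, 60]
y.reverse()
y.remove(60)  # [63, 4, 2]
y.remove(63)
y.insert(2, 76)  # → [4, 2, 76]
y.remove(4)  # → [2, 76]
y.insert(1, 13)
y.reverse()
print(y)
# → [76, 13, 2]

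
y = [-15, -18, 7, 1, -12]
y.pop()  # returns -12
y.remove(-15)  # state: [-18, 7, 1]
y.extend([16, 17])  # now [-18, 7, 1, 16, 17]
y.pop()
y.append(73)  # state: [-18, 7, 1, 16, 73]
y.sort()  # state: [-18, 1, 7, 16, 73]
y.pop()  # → 73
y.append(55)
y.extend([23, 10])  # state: [-18, 1, 7, 16, 55, 23, 10]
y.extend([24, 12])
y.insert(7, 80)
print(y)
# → [-18, 1, 7, 16, 55, 23, 10, 80, 24, 12]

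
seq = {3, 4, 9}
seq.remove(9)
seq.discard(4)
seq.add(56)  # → {3, 56}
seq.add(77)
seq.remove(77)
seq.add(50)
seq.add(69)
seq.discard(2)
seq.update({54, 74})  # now {3, 50, 54, 56, 69, 74}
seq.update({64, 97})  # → {3, 50, 54, 56, 64, 69, 74, 97}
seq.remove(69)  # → {3, 50, 54, 56, 64, 74, 97}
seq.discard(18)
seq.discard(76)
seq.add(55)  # {3, 50, 54, 55, 56, 64, 74, 97}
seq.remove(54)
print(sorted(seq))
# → [3, 50, 55, 56, 64, 74, 97]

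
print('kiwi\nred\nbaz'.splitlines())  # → ['kiwi', 'red', 'baz']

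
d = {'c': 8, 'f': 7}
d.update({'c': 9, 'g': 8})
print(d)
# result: {'c': 9, 'f': 7, 'g': 8}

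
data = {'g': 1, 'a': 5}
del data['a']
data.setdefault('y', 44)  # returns 44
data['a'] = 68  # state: {'g': 1, 'y': 44, 'a': 68}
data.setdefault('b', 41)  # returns 41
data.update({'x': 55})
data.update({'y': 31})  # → {'g': 1, 'y': 31, 'a': 68, 'b': 41, 'x': 55}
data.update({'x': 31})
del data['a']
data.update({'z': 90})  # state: {'g': 1, 'y': 31, 'b': 41, 'x': 31, 'z': 90}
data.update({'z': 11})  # {'g': 1, 'y': 31, 'b': 41, 'x': 31, 'z': 11}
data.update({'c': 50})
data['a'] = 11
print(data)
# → {'g': 1, 'y': 31, 'b': 41, 'x': 31, 'z': 11, 'c': 50, 'a': 11}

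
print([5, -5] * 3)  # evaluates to [5, -5, 5, -5, 5, -5]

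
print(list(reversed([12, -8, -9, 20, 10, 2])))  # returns [2, 10, 20, -9, -8, 12]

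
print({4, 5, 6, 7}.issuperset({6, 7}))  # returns True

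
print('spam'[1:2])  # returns p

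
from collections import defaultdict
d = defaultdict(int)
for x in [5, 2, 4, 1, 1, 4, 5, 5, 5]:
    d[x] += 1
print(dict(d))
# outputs {5: 4, 2: 1, 4: 2, 1: 2}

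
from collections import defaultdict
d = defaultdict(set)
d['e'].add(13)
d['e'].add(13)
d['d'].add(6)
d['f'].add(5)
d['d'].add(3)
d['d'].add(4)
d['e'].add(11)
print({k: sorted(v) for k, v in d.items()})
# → {'e': [11, 13], 'd': [3, 4, 6], 'f': [5]}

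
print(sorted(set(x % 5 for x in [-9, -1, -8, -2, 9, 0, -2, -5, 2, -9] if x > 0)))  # [2, 4]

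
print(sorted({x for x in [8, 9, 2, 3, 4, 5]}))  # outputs [2, 3, 4, 5, 8, 9]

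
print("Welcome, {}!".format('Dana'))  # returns Welcome, Dana!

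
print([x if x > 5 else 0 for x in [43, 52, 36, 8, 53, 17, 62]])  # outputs [43, 52, 36, 8, 53, 17, 62]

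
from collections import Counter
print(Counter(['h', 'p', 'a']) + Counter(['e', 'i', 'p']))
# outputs Counter({'p': 2, 'h': 1, 'a': 1, 'e': 1, 'i': 1})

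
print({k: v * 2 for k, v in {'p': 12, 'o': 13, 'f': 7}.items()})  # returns {'p': 24, 'o': 26, 'f': 14}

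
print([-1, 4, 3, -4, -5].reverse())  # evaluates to None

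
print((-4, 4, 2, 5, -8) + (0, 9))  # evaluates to (-4, 4, 2, 5, -8, 0, 9)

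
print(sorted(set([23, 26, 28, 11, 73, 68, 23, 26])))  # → [11, 23, 26, 28, 68, 73]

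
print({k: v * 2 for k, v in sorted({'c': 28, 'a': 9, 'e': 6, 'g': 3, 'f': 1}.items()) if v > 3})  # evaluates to {'a': 18, 'c': 56, 'e': 12}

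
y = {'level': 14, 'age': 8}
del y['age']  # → {'level': 14}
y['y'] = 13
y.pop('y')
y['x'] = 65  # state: {'level': 14, 'x': 65}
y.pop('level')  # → 14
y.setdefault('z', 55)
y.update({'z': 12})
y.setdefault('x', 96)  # 65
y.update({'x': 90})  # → {'x': 90, 'z': 12}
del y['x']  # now {'z': 12}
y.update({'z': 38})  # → {'z': 38}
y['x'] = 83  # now {'z': 38, 'x': 83}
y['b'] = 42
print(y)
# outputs {'z': 38, 'x': 83, 'b': 42}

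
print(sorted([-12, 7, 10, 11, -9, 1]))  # [-12, -9, 1, 7, 10, 11]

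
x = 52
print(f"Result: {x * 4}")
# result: Result: 208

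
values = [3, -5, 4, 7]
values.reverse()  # [7, 4, -5, 3]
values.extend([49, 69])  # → [7, 4, -5, 3, 49, 69]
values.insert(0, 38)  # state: [38, 7, 4, -5, 3, 49, 69]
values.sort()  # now [-5, 3, 4, 7, 38, 49, 69]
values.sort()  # [-5, 3, 4, 7, 38, 49, 69]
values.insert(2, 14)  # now [-5, 3, 14, 4, 7, 38, 49, 69]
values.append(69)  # [-5, 3, 14, 4, 7, 38, 49, 69, 69]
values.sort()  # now [-5, 3, 4, 7, 14, 38, 49, 69, 69]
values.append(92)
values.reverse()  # [92, 69, 69, 49, 38, 14, 7, 4, 3, -5]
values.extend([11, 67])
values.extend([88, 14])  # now [92, 69, 69, 49, 38, 14, 7, 4, 3, -5, 11, 67, 88, 14]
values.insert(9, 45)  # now [92, 69, 69, 49, 38, 14, 7, 4, 3, 45, -5, 11, 67, 88, 14]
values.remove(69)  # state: [92, 69, 49, 38, 14, 7, 4, 3, 45, -5, 11, 67, 88, 14]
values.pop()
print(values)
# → [92, 69, 49, 38, 14, 7, 4, 3, 45, -5, 11, 67, 88]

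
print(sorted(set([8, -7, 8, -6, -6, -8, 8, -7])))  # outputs [-8, -7, -6, 8]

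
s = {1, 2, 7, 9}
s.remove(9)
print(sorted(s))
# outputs [1, 2, 7]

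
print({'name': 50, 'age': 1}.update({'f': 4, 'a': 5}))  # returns None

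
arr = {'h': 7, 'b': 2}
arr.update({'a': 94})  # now {'h': 7, 'b': 2, 'a': 94}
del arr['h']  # {'b': 2, 'a': 94}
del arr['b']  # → {'a': 94}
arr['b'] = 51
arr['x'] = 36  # {'a': 94, 'b': 51, 'x': 36}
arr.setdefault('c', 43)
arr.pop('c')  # 43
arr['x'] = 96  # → {'a': 94, 'b': 51, 'x': 96}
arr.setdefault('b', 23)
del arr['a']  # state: {'b': 51, 'x': 96}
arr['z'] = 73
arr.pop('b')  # 51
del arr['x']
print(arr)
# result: {'z': 73}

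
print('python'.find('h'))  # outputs 3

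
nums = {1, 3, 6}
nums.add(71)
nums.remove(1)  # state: {3, 6, 71}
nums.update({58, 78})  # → {3, 6, 58, 71, 78}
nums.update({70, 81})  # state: {3, 6, 58, 70, 71, 78, 81}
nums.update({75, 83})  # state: {3, 6, 58, 70, 71, 75, 78, 81, 83}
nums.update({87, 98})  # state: {3, 6, 58, 70, 71, 75, 78, 81, 83, 87, 98}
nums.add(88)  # {3, 6, 58, 70, 71, 75, 78, 81, 83, 87, 88, 98}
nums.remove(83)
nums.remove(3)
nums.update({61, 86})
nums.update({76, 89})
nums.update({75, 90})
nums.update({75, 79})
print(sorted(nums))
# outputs [6, 58, 61, 70, 71, 75, 76, 78, 79, 81, 86, 87, 88, 89, 90, 98]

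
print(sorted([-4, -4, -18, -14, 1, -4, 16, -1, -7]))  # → [-18, -14, -7, -4, -4, -4, -1, 1, 16]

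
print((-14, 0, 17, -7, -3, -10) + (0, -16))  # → (-14, 0, 17, -7, -3, -10, 0, -16)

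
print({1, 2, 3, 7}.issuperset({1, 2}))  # True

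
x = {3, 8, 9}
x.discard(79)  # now {3, 8, 9}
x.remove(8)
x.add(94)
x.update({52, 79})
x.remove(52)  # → {3, 9, 79, 94}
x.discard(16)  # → {3, 9, 79, 94}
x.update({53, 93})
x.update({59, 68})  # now {3, 9, 53, 59, 68, 79, 93, 94}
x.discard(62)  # {3, 9, 53, 59, 68, 79, 93, 94}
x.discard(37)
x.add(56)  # {3, 9, 53, 56, 59, 68, 79, 93, 94}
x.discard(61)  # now {3, 9, 53, 56, 59, 68, 79, 93, 94}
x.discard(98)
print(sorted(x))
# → [3, 9, 53, 56, 59, 68, 79, 93, 94]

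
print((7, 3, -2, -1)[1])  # 3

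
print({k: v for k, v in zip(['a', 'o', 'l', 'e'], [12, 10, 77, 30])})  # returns {'a': 12, 'o': 10, 'l': 77, 'e': 30}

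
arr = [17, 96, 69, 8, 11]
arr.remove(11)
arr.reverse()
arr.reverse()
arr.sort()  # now [8, 17, 69, 96]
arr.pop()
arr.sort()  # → [8, 17, 69]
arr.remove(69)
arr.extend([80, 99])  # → [8, 17, 80, 99]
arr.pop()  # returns 99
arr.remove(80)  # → [8, 17]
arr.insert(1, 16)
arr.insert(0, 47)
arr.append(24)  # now [47, 8, 16, 17, 24]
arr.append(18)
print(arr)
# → [47, 8, 16, 17, 24, 18]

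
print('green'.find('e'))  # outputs 2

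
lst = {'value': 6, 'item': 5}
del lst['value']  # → {'item': 5}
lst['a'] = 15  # {'item': 5, 'a': 15}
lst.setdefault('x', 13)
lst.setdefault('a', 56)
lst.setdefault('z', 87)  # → 87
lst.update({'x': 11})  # {'item': 5, 'a': 15, 'x': 11, 'z': 87}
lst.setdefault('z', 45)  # 87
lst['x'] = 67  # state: {'item': 5, 'a': 15, 'x': 67, 'z': 87}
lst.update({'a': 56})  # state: {'item': 5, 'a': 56, 'x': 67, 'z': 87}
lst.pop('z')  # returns 87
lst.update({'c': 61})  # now {'item': 5, 'a': 56, 'x': 67, 'c': 61}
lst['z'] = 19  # {'item': 5, 'a': 56, 'x': 67, 'c': 61, 'z': 19}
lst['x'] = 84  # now {'item': 5, 'a': 56, 'x': 84, 'c': 61, 'z': 19}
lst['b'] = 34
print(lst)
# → {'item': 5, 'a': 56, 'x': 84, 'c': 61, 'z': 19, 'b': 34}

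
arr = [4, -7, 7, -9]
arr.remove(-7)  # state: [4, 7, -9]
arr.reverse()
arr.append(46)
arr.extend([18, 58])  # [-9, 7, 4, 46, 18, 58]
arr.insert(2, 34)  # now [-9, 7, 34, 4, 46, 18, 58]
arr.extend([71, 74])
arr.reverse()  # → [74, 71, 58, 18, 46, 4, 34, 7, -9]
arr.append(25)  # [74, 71, 58, 18, 46, 4, 34, 7, -9, 25]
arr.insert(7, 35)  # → [74, 71, 58, 18, 46, 4, 34, 35, 7, -9, 25]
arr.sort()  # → [-9, 4, 7, 18, 25, 34, 35, 46, 58, 71, 74]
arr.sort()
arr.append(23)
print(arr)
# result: [-9, 4, 7, 18, 25, 34, 35, 46, 58, 71, 74, 23]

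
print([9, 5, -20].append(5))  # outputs None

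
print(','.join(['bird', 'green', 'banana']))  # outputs bird,green,banana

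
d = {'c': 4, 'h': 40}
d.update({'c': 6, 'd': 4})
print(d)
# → {'c': 6, 'h': 40, 'd': 4}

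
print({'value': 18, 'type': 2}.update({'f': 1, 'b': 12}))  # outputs None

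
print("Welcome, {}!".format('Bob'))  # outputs Welcome, Bob!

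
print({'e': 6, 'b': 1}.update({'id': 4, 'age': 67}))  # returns None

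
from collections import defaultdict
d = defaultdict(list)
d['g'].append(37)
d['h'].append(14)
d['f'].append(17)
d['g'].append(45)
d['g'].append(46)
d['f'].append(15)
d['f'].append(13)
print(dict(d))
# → {'g': [37, 45, 46], 'h': [14], 'f': [17, 15, 13]}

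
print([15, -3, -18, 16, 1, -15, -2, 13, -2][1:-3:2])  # [-3, 16, -15]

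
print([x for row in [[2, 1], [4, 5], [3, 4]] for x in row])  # [2, 1, 4, 5, 3, 4]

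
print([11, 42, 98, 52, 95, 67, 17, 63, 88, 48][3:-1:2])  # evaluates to [52, 67, 63]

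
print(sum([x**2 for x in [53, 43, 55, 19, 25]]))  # 8669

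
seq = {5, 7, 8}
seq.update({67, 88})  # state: {5, 7, 8, 67, 88}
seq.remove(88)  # {5, 7, 8, 67}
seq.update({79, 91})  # {5, 7, 8, 67, 79, 91}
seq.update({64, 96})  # {5, 7, 8, 64, 67, 79, 91, 96}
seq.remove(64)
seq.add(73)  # {5, 7, 8, 67, 73, 79, 91, 96}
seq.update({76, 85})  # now {5, 7, 8, 67, 73, 76, 79, 85, 91, 96}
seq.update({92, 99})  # {5, 7, 8, 67, 73, 76, 79, 85, 91, 92, 96, 99}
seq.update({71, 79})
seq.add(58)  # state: {5, 7, 8, 58, 67, 71, 73, 76, 79, 85, 91, 92, 96, 99}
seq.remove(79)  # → {5, 7, 8, 58, 67, 71, 73, 76, 85, 91, 92, 96, 99}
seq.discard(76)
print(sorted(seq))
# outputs [5, 7, 8, 58, 67, 71, 73, 85, 91, 92, 96, 99]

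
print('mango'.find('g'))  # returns 3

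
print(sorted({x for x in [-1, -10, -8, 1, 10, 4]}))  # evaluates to [-10, -8, -1, 1, 4, 10]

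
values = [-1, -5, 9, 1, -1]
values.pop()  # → -1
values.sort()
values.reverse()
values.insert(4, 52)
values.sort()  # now [-5, -1, 1, 9, 52]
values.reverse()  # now [52, 9, 1, -1, -5]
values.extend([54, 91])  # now [52, 9, 1, -1, -5, 54, 91]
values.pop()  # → 91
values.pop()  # 54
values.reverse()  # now [-5, -1, 1, 9, 52]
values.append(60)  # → [-5, -1, 1, 9, 52, 60]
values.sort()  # [-5, -1, 1, 9, 52, 60]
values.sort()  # [-5, -1, 1, 9, 52, 60]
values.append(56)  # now [-5, -1, 1, 9, 52, 60, 56]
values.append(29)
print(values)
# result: [-5, -1, 1, 9, 52, 60, 56, 29]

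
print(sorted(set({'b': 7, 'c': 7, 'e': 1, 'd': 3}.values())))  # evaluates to [1, 3, 7]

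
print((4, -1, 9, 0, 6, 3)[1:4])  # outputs (-1, 9, 0)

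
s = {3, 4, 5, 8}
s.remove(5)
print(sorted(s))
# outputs [3, 4, 8]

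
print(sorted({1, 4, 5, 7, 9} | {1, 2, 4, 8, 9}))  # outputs [1, 2, 4, 5, 7, 8, 9]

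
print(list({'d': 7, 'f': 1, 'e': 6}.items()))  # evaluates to [('d', 7), ('f', 1), ('e', 6)]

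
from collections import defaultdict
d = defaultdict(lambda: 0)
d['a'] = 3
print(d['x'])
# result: 0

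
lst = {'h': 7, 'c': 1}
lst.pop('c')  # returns 1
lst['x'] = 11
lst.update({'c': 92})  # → {'h': 7, 'x': 11, 'c': 92}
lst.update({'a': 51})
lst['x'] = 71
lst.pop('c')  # 92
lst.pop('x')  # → 71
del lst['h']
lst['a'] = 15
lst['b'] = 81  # {'a': 15, 'b': 81}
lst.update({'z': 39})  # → {'a': 15, 'b': 81, 'z': 39}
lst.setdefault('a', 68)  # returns 15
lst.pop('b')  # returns 81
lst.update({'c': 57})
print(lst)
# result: {'a': 15, 'z': 39, 'c': 57}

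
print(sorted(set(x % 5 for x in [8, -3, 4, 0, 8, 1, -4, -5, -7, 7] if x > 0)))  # [1, 2, 3, 4]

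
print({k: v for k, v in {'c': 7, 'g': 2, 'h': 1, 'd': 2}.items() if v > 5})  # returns {'c': 7}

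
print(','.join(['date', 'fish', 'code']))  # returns date,fish,code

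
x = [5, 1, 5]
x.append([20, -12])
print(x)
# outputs [5, 1, 5, [20, -12]]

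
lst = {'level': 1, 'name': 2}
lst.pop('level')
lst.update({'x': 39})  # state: {'name': 2, 'x': 39}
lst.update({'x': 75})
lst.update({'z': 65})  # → {'name': 2, 'x': 75, 'z': 65}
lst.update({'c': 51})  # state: {'name': 2, 'x': 75, 'z': 65, 'c': 51}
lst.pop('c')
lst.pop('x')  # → 75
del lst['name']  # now {'z': 65}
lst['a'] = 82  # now {'z': 65, 'a': 82}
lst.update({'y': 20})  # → {'z': 65, 'a': 82, 'y': 20}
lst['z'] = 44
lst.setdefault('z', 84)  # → 44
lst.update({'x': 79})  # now {'z': 44, 'a': 82, 'y': 20, 'x': 79}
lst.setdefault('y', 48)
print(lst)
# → {'z': 44, 'a': 82, 'y': 20, 'x': 79}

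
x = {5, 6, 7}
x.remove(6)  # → {5, 7}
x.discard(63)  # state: {5, 7}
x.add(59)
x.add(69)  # {5, 7, 59, 69}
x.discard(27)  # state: {5, 7, 59, 69}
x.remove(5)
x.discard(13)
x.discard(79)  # {7, 59, 69}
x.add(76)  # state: {7, 59, 69, 76}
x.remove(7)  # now {59, 69, 76}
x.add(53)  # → {53, 59, 69, 76}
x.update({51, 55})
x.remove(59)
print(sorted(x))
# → [51, 53, 55, 69, 76]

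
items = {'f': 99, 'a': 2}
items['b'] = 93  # {'f': 99, 'a': 2, 'b': 93}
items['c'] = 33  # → {'f': 99, 'a': 2, 'b': 93, 'c': 33}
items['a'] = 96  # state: {'f': 99, 'a': 96, 'b': 93, 'c': 33}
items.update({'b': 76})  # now {'f': 99, 'a': 96, 'b': 76, 'c': 33}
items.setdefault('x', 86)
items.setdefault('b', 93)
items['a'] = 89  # {'f': 99, 'a': 89, 'b': 76, 'c': 33, 'x': 86}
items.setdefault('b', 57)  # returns 76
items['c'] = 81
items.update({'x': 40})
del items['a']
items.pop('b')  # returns 76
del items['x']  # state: {'f': 99, 'c': 81}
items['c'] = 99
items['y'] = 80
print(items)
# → {'f': 99, 'c': 99, 'y': 80}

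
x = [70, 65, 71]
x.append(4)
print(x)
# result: [70, 65, 71, 4]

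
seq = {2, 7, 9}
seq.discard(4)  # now {2, 7, 9}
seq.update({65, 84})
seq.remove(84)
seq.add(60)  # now {2, 7, 9, 60, 65}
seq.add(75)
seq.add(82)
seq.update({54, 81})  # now {2, 7, 9, 54, 60, 65, 75, 81, 82}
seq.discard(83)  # {2, 7, 9, 54, 60, 65, 75, 81, 82}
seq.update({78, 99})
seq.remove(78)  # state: {2, 7, 9, 54, 60, 65, 75, 81, 82, 99}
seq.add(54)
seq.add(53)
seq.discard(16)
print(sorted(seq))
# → [2, 7, 9, 53, 54, 60, 65, 75, 81, 82, 99]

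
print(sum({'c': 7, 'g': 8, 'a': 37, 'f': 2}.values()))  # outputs 54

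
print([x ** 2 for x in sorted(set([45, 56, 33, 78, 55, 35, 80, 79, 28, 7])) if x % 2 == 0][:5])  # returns [784, 3136, 6084, 6400]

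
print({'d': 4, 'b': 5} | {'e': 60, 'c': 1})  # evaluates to {'d': 4, 'b': 5, 'e': 60, 'c': 1}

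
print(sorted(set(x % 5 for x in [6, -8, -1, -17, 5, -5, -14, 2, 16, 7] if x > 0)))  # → [0, 1, 2]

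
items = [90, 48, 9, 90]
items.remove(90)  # [48, 9, 90]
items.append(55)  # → [48, 9, 90, 55]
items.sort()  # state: [9, 48, 55, 90]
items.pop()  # 90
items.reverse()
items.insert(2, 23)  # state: [55, 48, 23, 9]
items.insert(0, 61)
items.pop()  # 9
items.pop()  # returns 23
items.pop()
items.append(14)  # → [61, 55, 14]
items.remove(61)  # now [55, 14]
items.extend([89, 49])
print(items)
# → [55, 14, 89, 49]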